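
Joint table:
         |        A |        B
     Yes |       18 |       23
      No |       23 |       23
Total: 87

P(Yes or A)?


P(Yes∨A) = P(Yes) + P(A) - P(Yes∧A)
= (41 + 41 - 18)/87 = 64/87

P = 64/87 ≈ 73.56%


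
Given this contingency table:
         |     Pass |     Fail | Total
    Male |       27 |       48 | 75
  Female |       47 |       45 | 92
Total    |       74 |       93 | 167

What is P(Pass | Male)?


P(Pass | Male) = 27/(27+48) = 27/75 = 9/25

P(Pass|Male) = 9/25 ≈ 36.00%


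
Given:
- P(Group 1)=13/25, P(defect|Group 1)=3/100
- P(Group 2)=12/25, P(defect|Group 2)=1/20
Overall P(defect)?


P(B) = Σ P(B|Aᵢ)×P(Aᵢ)
  3/100×13/25 = 39/2500
  1/20×12/25 = 3/125
Sum = 99/2500

P(defect) = 99/2500 ≈ 3.96%


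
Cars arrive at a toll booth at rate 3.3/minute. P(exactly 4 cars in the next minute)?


Poisson(λ=3.3): P(X=4) = e^(-λ)×λ^k/k!
= e^(-3.3) × 3.3^4 / 4!
≈ 0.0368831674 × 118.5921 / 24 ≈ 0.182252

P(X=4) ≈ 0.182252 ≈ 18.23%


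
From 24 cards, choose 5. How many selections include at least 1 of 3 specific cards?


Complement: C(24,5) - C(21,5) = 42504 - 20349 = 22155

22155


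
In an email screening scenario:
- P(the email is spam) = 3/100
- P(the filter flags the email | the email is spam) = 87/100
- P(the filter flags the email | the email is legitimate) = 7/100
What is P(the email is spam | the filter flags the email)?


Using Bayes' theorem:
P(A|B) = P(B|A)·P(A) / P(B)

P(the filter flags the email) = 87/100 × 3/100 + 7/100 × 97/100
= 261/10000 + 679/10000 = 47/500

P(the email is spam|the filter flags the email) = (261/10000) / (47/500) = 261/940

P(the email is spam|the filter flags the email) = 261/940 ≈ 27.77%


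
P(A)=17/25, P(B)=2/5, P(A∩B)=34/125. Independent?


P(A)×P(B) = 34/125
P(A∩B) = 34/125
Equal ✓ → Independent

Yes, independent


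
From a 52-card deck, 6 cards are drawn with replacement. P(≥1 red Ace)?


P(not a red Ace) = 50/52 = 25/26
P(none in 6 draws) = (25/26)^6 = 244140625/308915776
P(≥1 red Ace) = 1 - 244140625/308915776 = 64775151/308915776

P = 64775151/308915776 ≈ 20.97%


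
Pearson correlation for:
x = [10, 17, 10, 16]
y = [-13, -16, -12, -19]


n=4, Σx=53, Σy=-60, Σxy=-826, Σx²=745, Σy²=930
r = (4×(-826) - 53×(-60))/√((4×745 - 53²)(4×930 - (-60)²))
= -124/√(171×120) = -124/√20520 ≈ -124/143.2480 ≈ -0.8656

r ≈ -0.8656


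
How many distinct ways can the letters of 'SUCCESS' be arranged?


Letters: 7, freq: {'S': 3, 'U': 1, 'C': 2, 'E': 1}
7!/(3!×1!×2!×1!) = 5040/12 = 420

420


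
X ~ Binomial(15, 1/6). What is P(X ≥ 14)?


P(X ≥ 14) = Σ P(X=i) for i=14..15
P(X=14) = 25/156728328192
P(X=15) = 1/470184984576
Sum = 19/117546246144

P(X ≥ 14) = 19/117546246144 ≈ 0.00%


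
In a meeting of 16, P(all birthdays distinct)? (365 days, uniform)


P(all different) = Π(365-i)/365 for i=0..15
= (365/365)×(364/365)×...×(350/365)
= 0.716396

P ≈ 0.7164 ≈ 71.64%


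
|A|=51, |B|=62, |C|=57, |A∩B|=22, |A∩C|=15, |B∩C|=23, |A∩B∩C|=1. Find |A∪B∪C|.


|A∪B∪C| = 51+62+57-22-15-23+1 = 111

|A∪B∪C| = 111


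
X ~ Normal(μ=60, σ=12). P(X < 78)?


z = (78-60)/12 = 1.5
P(Z < 1.5) = 0.9332

P(X < 78) ≈ 0.9332


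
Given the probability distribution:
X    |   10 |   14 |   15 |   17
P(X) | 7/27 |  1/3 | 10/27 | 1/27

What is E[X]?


E[X] = Σ x·P(X=x)
= (10)×(7/27) + (14)×(1/3) + (15)×(10/27) + (17)×(1/27)
= 121/9

E[X] = 121/9


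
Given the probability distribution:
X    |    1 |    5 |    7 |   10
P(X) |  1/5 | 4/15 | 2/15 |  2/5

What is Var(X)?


E[X] = 97/15
E[X²] = 267/5
Var(X) = E[X²] - (E[X])² = 267/5 - 9409/225 = 2606/225

Var(X) = 2606/225 ≈ 11.5822


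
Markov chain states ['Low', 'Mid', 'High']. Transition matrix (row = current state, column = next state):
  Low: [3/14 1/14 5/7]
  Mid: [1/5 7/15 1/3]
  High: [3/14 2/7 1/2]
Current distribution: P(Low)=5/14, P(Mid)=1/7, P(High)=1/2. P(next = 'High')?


P(next=High) = Σᵢ P(now=i)×P(i→High)
= 5/14×5/7 + 1/7×1/3 + 1/2×1/2
= 25/98 + 1/21 + 1/4 = 325/588

P = 325/588 ≈ 0.5527


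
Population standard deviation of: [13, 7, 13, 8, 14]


Mean = 55/5 = 11
  (13-11)²=4
  (7-11)²=16
  (13-11)²=4
  (8-11)²=9
  (14-11)²=9
Σ(x-μ)² = 42
σ² = 42/5

σ = √(42/5) ≈ 2.8983


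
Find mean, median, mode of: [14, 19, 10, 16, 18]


Sorted: [10, 14, 16, 18, 19]
Mean = 77/5
Median = 16
Freq: {14: 1, 19: 1, 10: 1, 16: 1, 18: 1}
Mode: No mode

Mean=77/5, Median=16, Mode=No mode


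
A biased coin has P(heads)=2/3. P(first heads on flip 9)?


Geometric: P(X=9) = (1-p)^(k-1)×p = (1/3)^8×2/3 = 2/19683

P(X=9) = 2/19683 ≈ 0.01%


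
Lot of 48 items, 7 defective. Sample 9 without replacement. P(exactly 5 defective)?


Hypergeometric: C(7,5)×C(41,4)/C(48,9)
= 21×101270/1677106640 = 5187/4090504

P(X=5) = 5187/4090504 ≈ 0.13%


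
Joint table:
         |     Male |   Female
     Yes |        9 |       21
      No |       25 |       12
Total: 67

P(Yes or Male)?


P(Yes∨Male) = P(Yes) + P(Male) - P(Yes∧Male)
= (30 + 34 - 9)/67 = 55/67

P = 55/67 ≈ 82.09%


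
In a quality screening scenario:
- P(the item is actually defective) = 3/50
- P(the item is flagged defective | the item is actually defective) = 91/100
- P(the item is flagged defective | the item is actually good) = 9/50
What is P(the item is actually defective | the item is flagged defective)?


Using Bayes' theorem:
P(A|B) = P(B|A)·P(A) / P(B)

P(the item is flagged defective) = 91/100 × 3/50 + 9/50 × 47/50
= 273/5000 + 423/2500 = 1119/5000

P(the item is actually defective|the item is flagged defective) = (273/5000) / (1119/5000) = 91/373

P(the item is actually defective|the item is flagged defective) = 91/373 ≈ 24.40%


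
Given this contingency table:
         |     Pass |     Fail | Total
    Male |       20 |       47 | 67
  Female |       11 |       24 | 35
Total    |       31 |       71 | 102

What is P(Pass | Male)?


P(Pass | Male) = 20/(20+47) = 20/67

P(Pass|Male) = 20/67 ≈ 29.85%


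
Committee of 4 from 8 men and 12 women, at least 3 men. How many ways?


Count by #men:
  3M,1W: C(8,3)×C(12,1)=672
  4M,0W: C(8,4)×C(12,0)=70
Total = 742

742


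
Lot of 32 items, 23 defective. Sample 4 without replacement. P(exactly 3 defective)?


Hypergeometric: C(23,3)×C(9,1)/C(32,4)
= 1771×9/35960 = 15939/35960

P(X=3) = 15939/35960 ≈ 44.32%


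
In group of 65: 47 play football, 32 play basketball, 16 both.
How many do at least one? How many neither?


|A∪B| = 47+32-16 = 63
Neither = 65-63 = 2

At least one: 63; Neither: 2


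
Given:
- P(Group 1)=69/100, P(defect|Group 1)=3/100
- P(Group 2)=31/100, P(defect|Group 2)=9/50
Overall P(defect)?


P(B) = Σ P(B|Aᵢ)×P(Aᵢ)
  3/100×69/100 = 207/10000
  9/50×31/100 = 279/5000
Sum = 153/2000

P(defect) = 153/2000 ≈ 7.65%


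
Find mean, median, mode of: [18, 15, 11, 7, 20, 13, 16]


Sorted: [7, 11, 13, 15, 16, 18, 20]
Mean = 100/7
Median = 15
Freq: {18: 1, 15: 1, 11: 1, 7: 1, 20: 1, 13: 1, 16: 1}
Mode: No mode

Mean=100/7, Median=15, Mode=No mode


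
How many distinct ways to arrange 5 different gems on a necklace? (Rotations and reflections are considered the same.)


Free circular arrangements: rotations and reflections both identified.
(n-1)!/2 = 4!/2 = 24/2 = 12

12


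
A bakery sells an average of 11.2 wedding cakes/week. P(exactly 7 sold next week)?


Poisson(λ=11.2): P(X=7) = e^(-λ)×λ^k/k!
= e^(-11.2) × 11.2^7 / 7!
≈ 1.367419607e-05 × 22106814.0741 / 5040 ≈ 0.059979

P(X=7) ≈ 0.059979 ≈ 6.00%


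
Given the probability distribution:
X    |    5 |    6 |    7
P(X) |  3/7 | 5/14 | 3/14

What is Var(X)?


E[X] = 81/14
E[X²] = 477/14
Var(X) = E[X²] - (E[X])² = 477/14 - 6561/196 = 117/196

Var(X) = 117/196 ≈ 0.5969


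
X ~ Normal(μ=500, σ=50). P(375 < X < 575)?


z₁=(375-500)/50=-2.5, z₂=(575-500)/50=1.5
P = Φ(1.5) - Φ(-2.5) = 0.933193 - 0.006210 = 0.926983 ≈ 0.9270

P(375 < X < 575) ≈ 0.9270


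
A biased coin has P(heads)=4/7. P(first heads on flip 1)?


Geometric: P(X=1) = (1-p)^(k-1)×p = (3/7)^0×4/7 = 4/7

P(X=1) = 4/7 ≈ 57.14%


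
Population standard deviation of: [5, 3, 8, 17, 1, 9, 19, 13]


Mean = 75/8
  (5-75/8)²=1225/64
  (3-75/8)²=2601/64
  (8-75/8)²=121/64
  (17-75/8)²=3721/64
  (1-75/8)²=4489/64
  (9-75/8)²=9/64
  (19-75/8)²=5929/64
  (13-75/8)²=841/64
Σ(x-μ)² = 2367/8
σ² = (2367/8)/8 = 2367/64

σ = √(2367/64) ≈ 6.0815


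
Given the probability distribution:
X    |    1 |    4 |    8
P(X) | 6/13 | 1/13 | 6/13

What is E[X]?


E[X] = Σ x·P(X=x)
= (1)×(6/13) + (4)×(1/13) + (8)×(6/13)
= 58/13

E[X] = 58/13


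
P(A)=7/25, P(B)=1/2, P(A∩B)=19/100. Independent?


P(A)×P(B) = 7/50
P(A∩B) = 19/100
Not equal → NOT independent

No, not independent


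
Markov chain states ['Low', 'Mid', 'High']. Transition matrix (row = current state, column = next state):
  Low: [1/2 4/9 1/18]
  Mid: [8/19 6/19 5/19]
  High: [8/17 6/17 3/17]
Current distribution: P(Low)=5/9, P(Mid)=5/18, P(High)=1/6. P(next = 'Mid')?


P(next=Mid) = Σᵢ P(now=i)×P(i→Mid)
= 5/9×4/9 + 5/18×6/19 + 1/6×6/17
= 20/81 + 5/57 + 1/17 = 10294/26163

P = 10294/26163 ≈ 0.3935


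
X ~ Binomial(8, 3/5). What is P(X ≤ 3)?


P(X ≤ 3) = Σ P(X=i) for i=0..3
P(X=0) = 256/390625
P(X=1) = 3072/390625
P(X=2) = 16128/390625
P(X=3) = 48384/390625
Sum = 13568/78125

P(X ≤ 3) = 13568/78125 ≈ 17.37%


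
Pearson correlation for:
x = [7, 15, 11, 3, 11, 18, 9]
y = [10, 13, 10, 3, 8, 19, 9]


n=7, Σx=74, Σy=72, Σxy=895, Σx²=930, Σy²=884
r = (7×895 - 74×72)/√((7×930 - 74²)(7×884 - 72²))
= 937/√(1034×1004) = 937/√1038136 ≈ 937/1018.8896 ≈ 0.9196

r ≈ 0.9196


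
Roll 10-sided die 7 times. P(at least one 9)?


P(no 9)^7 = (9/10)^7 = 4782969/10000000
P(≥1) = 1 - 4782969/10000000 = 5217031/10000000

P = 5217031/10000000 ≈ 52.17%


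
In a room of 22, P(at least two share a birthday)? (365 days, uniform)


P(all different) = Π(365-i)/365 for i=0..21
= 0.524305
P(match) = 1 - 0.524305 = 0.475695

P ≈ 0.4757 ≈ 47.57%


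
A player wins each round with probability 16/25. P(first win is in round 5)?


Geometric: P(X=5) = (1-p)^(k-1)×p = (9/25)^4×16/25 = 104976/9765625

P(X=5) = 104976/9765625 ≈ 1.07%


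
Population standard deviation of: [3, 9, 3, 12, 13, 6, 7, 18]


Mean = 71/8
  (3-71/8)²=2209/64
  (9-71/8)²=1/64
  (3-71/8)²=2209/64
  (12-71/8)²=625/64
  (13-71/8)²=1089/64
  (6-71/8)²=529/64
  (7-71/8)²=225/64
  (18-71/8)²=5329/64
Σ(x-μ)² = 1527/8
σ² = (1527/8)/8 = 1527/64

σ = √(1527/64) ≈ 4.8846


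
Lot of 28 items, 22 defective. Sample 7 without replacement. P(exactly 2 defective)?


Hypergeometric: C(22,2)×C(6,5)/C(28,7)
= 231×6/1184040 = 7/5980

P(X=2) = 7/5980 ≈ 0.12%


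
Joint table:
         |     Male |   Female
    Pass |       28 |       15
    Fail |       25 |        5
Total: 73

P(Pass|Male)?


P(Pass|Male) = 28/(28+25) = 28/53

P = 28/53 ≈ 52.83%


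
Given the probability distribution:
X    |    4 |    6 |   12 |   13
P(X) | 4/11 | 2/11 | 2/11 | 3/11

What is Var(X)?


E[X] = 91/11
E[X²] = 931/11
Var(X) = E[X²] - (E[X])² = 931/11 - 8281/121 = 1960/121

Var(X) = 1960/121 ≈ 16.1983


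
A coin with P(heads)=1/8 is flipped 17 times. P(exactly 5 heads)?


Binomial: P(X=5) = C(17,5)×p^5×(1-p)^12
= 6188 × 1/32768 × 13841287201/68719476736 = 21412471299947/562949953421312

P(X=5) = 21412471299947/562949953421312 ≈ 3.80%


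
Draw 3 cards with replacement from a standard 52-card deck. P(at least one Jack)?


P(not a Jack) = 48/52 = 12/13
P(none in 3 draws) = (12/13)^3 = 1728/2197
P(≥1 Jack) = 1 - 1728/2197 = 469/2197

P = 469/2197 ≈ 21.35%


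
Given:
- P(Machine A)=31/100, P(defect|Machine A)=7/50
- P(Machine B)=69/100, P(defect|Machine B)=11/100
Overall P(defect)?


P(B) = Σ P(B|Aᵢ)×P(Aᵢ)
  7/50×31/100 = 217/5000
  11/100×69/100 = 759/10000
Sum = 1193/10000

P(defect) = 1193/10000 ≈ 11.93%


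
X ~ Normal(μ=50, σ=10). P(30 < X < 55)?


z₁=(30-50)/10=-2.0, z₂=(55-50)/10=0.5
P = Φ(0.5) - Φ(-2.0) = 0.691462 - 0.022750 = 0.668712 ≈ 0.6687

P(30 < X < 55) ≈ 0.6687


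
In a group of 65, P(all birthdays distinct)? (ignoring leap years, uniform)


P(all different) = Π(365-i)/365 for i=0..64
= (365/365)×(364/365)×...×(301/365)
= 0.002317

P ≈ 0.0023 ≈ 0.23%


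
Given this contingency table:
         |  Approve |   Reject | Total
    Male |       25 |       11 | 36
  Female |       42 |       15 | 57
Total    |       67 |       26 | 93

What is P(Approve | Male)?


P(Approve | Male) = 25/(25+11) = 25/36

P(Approve|Male) = 25/36 ≈ 69.44%


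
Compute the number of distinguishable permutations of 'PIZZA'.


Letters: 5, freq: {'P': 1, 'I': 1, 'Z': 2, 'A': 1}
5!/(1!×1!×2!×1!) = 120/2 = 60

60


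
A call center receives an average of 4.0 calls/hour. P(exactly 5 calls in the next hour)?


Poisson(λ=4.0): P(X=5) = e^(-λ)×λ^k/k!
= e^(-4.0) × 4.0^5 / 5!
≈ 0.01831563889 × 1024 / 120 ≈ 0.156293

P(X=5) ≈ 0.156293 ≈ 15.63%


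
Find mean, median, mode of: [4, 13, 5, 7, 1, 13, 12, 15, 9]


Sorted: [1, 4, 5, 7, 9, 12, 13, 13, 15]
Mean = 79/9
Median = 9
Freq: {4: 1, 13: 2, 5: 1, 7: 1, 1: 1, 12: 1, 15: 1, 9: 1}
Mode: [13]

Mean=79/9, Median=9, Mode=13


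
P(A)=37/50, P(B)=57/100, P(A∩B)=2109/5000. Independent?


P(A)×P(B) = 2109/5000
P(A∩B) = 2109/5000
Equal ✓ → Independent

Yes, independent


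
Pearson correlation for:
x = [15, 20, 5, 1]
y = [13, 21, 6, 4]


n=4, Σx=41, Σy=44, Σxy=649, Σx²=651, Σy²=662
r = (4×649 - 41×44)/√((4×651 - 41²)(4×662 - 44²))
= 792/√(923×712) = 792/√657176 ≈ 792/810.6639 ≈ 0.9770

r ≈ 0.9770


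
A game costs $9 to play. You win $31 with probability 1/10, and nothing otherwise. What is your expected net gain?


E[gain] = (31-9)×1/10 + (-9)×9/10
= 11/5 - 81/10 = -59/10

Expected net gain = $-59/10 ≈ $-5.90


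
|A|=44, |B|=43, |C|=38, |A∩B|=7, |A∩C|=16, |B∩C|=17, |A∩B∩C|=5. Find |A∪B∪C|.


|A∪B∪C| = 44+43+38-7-16-17+5 = 90

|A∪B∪C| = 90


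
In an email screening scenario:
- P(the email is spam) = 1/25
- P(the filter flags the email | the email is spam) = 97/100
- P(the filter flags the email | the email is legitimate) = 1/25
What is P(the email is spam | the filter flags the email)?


Using Bayes' theorem:
P(A|B) = P(B|A)·P(A) / P(B)

P(the filter flags the email) = 97/100 × 1/25 + 1/25 × 24/25
= 97/2500 + 24/625 = 193/2500

P(the email is spam|the filter flags the email) = (97/2500) / (193/2500) = 97/193

P(the email is spam|the filter flags the email) = 97/193 ≈ 50.26%


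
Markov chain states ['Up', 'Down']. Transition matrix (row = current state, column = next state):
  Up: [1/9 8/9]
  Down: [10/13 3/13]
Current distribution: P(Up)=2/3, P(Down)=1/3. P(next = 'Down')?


P(next=Down) = Σᵢ P(now=i)×P(i→Down)
= 2/3×8/9 + 1/3×3/13
= 16/27 + 1/13 = 235/351

P = 235/351 ≈ 0.6695


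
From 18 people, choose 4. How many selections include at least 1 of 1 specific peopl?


Complement: C(18,4) - C(17,4) = 3060 - 2380 = 680

680


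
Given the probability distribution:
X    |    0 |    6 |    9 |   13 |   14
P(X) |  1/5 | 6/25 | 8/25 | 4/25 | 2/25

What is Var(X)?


E[X] = 188/25
E[X²] = 1932/25
Var(X) = E[X²] - (E[X])² = 1932/25 - 35344/625 = 12956/625

Var(X) = 12956/625 ≈ 20.7296


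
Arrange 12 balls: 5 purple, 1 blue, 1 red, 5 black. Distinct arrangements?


12!/(5!×1!×1!×5!) = 33264

33264


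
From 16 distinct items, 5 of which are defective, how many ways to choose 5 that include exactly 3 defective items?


Choose 3 of the 5 defective items and 2 of the other 11 items:
C(5,3)×C(11,2) = 10×55 = 550

550


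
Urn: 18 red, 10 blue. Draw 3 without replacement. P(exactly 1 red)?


Hypergeometric: C(18,1)×C(10,2)/C(28,3)
= 18×45/3276 = 45/182

P(X=1) = 45/182 ≈ 24.73%


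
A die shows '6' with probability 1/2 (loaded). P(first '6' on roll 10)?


Geometric: P(X=10) = (1-p)^(k-1)×p = (1/2)^9×1/2 = 1/1024

P(X=10) = 1/1024 ≈ 0.10%


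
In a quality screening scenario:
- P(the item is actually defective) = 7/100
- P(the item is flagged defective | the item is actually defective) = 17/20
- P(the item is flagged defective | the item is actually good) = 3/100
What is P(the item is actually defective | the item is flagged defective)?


Using Bayes' theorem:
P(A|B) = P(B|A)·P(A) / P(B)

P(the item is flagged defective) = 17/20 × 7/100 + 3/100 × 93/100
= 119/2000 + 279/10000 = 437/5000

P(the item is actually defective|the item is flagged defective) = (119/2000) / (437/5000) = 595/874

P(the item is actually defective|the item is flagged defective) = 595/874 ≈ 68.08%


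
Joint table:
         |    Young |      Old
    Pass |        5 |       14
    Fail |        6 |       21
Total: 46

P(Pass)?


P(Pass) = (5+14)/46 = 19/46

P(Pass) = 19/46 ≈ 41.30%


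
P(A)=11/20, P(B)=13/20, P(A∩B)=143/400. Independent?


P(A)×P(B) = 143/400
P(A∩B) = 143/400
Equal ✓ → Independent

Yes, independent


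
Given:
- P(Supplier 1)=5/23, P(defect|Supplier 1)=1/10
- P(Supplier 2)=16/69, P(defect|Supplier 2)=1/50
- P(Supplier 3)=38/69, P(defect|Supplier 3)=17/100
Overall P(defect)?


P(B) = Σ P(B|Aᵢ)×P(Aᵢ)
  1/10×5/23 = 1/46
  1/50×16/69 = 8/1725
  17/100×38/69 = 323/3450
Sum = 3/25

P(defect) = 3/25 ≈ 12.00%


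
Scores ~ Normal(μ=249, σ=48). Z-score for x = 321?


z = (x - μ)/σ = (321 - 249)/48 = 1.5

z = 1.5


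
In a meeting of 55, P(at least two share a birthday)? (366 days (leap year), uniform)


P(all different) = Π(366-i)/366 for i=0..54
= 0.013909
P(match) = 1 - 0.013909 = 0.986091

P ≈ 0.9861 ≈ 98.61%


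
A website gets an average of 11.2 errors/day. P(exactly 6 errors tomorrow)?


Poisson(λ=11.2): P(X=6) = e^(-λ)×λ^k/k!
= e^(-11.2) × 11.2^6 / 6!
≈ 1.367419607e-05 × 1973822.68518 / 720 ≈ 0.037487

P(X=6) ≈ 0.037487 ≈ 3.75%


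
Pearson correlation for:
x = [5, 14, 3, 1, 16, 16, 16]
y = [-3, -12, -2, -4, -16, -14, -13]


n=7, Σx=71, Σy=-64, Σxy=-881, Σx²=999, Σy²=794
r = (7×(-881) - 71×(-64))/√((7×999 - 71²)(7×794 - (-64)²))
= -1623/√(1952×1462) = -1623/√2853824 ≈ -1623/1689.3265 ≈ -0.9607

r ≈ -0.9607


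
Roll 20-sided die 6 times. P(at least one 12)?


P(no 12)^6 = (19/20)^6 = 47045881/64000000
P(≥1) = 1 - 47045881/64000000 = 16954119/64000000

P = 16954119/64000000 ≈ 26.49%


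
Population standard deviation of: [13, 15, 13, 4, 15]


Mean = 60/5 = 12
  (13-12)²=1
  (15-12)²=9
  (13-12)²=1
  (4-12)²=64
  (15-12)²=9
Σ(x-μ)² = 84
σ² = 84/5

σ = √(84/5) ≈ 4.0988


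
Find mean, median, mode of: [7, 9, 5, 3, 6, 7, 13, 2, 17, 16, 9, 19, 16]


Sorted: [2, 3, 5, 6, 7, 7, 9, 9, 13, 16, 16, 17, 19]
Mean = 129/13
Median = 9
Freq: {7: 2, 9: 2, 5: 1, 3: 1, 6: 1, 13: 1, 2: 1, 17: 1, 16: 2, 19: 1}
Mode: [7, 9, 16]

Mean=129/13, Median=9, Mode=[7, 9, 16]


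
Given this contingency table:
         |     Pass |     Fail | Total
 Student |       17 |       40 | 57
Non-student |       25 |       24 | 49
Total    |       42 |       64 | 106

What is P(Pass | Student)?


P(Pass | Student) = 17/(17+40) = 17/57

P(Pass|Student) = 17/57 ≈ 29.82%


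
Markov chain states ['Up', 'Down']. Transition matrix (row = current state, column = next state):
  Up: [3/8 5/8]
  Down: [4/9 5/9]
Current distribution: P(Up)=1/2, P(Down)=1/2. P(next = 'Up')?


P(next=Up) = Σᵢ P(now=i)×P(i→Up)
= 1/2×3/8 + 1/2×4/9
= 3/16 + 2/9 = 59/144

P = 59/144 ≈ 0.4097


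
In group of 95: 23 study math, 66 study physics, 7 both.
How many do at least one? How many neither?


|A∪B| = 23+66-7 = 82
Neither = 95-82 = 13

At least one: 82; Neither: 13


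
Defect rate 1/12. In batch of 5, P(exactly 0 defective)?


Binomial: P(X=0) = C(5,0)×p^0×(1-p)^5
= 1 × 1 × 161051/248832 = 161051/248832

P(X=0) = 161051/248832 ≈ 64.72%


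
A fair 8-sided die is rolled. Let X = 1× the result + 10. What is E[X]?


E[die] = (1+8)/2 = 9/2
E[X] = 1×9/2 + 10 = 29/2

E[X] = 29/2


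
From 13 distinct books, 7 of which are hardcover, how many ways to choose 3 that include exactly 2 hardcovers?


Choose 2 of the 7 hardcovers and 1 of the other 6 books:
C(7,2)×C(6,1) = 21×6 = 126

126


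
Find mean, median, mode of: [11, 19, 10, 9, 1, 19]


Sorted: [1, 9, 10, 11, 19, 19]
Mean = 69/6 = 23/2
Median = 21/2
Freq: {11: 1, 19: 2, 10: 1, 9: 1, 1: 1}
Mode: [19]

Mean=23/2, Median=21/2, Mode=19


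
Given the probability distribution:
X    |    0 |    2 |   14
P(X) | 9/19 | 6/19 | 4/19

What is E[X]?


E[X] = Σ x·P(X=x)
= (0)×(9/19) + (2)×(6/19) + (14)×(4/19)
= 68/19

E[X] = 68/19


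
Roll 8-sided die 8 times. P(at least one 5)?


P(no 5)^8 = (7/8)^8 = 5764801/16777216
P(≥1) = 1 - 5764801/16777216 = 11012415/16777216

P = 11012415/16777216 ≈ 65.64%


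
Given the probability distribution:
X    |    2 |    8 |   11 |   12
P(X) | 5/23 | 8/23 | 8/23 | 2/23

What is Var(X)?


E[X] = 186/23
E[X²] = 1788/23
Var(X) = E[X²] - (E[X])² = 1788/23 - 34596/529 = 6528/529

Var(X) = 6528/529 ≈ 12.3403


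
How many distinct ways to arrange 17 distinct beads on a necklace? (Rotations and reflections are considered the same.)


Free circular arrangements: rotations and reflections both identified.
(n-1)!/2 = 16!/2 = 20922789888000/2 = 10461394944000

10461394944000


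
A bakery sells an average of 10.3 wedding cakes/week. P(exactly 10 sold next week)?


Poisson(λ=10.3): P(X=10) = e^(-λ)×λ^k/k!
= e^(-10.3) × 10.3^10 / 10!
≈ 3.363309519e-05 × 13439163793.4 / 3628800 ≈ 0.124559

P(X=10) ≈ 0.124559 ≈ 12.46%


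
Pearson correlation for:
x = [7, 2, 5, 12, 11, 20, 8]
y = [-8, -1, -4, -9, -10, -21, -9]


n=7, Σx=65, Σy=-62, Σxy=-788, Σx²=807, Σy²=784
r = (7×(-788) - 65×(-62))/√((7×807 - 65²)(7×784 - (-62)²))
= -1486/√(1424×1644) = -1486/√2341056 ≈ -1486/1530.0510 ≈ -0.9712

r ≈ -0.9712


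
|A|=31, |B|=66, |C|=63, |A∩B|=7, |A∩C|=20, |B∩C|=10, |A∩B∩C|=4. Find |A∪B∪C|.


|A∪B∪C| = 31+66+63-7-20-10+4 = 127

|A∪B∪C| = 127


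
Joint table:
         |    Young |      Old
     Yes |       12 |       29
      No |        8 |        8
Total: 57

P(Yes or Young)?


P(Yes∨Young) = P(Yes) + P(Young) - P(Yes∧Young)
= (41 + 20 - 12)/57 = 49/57

P = 49/57 ≈ 85.96%


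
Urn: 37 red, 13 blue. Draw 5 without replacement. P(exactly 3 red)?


Hypergeometric: C(37,3)×C(13,2)/C(50,5)
= 7770×78/2118760 = 4329/15134

P(X=3) = 4329/15134 ≈ 28.60%


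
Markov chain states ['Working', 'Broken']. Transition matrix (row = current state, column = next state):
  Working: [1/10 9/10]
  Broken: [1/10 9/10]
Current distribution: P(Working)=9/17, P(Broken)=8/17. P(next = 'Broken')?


P(next=Broken) = Σᵢ P(now=i)×P(i→Broken)
= 9/17×9/10 + 8/17×9/10
= 81/170 + 36/85 = 9/10

P = 9/10 ≈ 0.9000


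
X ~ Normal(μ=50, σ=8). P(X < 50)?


z = (50-50)/8 = 0.0
P(Z < 0.0) = 0.5000

P(X < 50) ≈ 0.5000


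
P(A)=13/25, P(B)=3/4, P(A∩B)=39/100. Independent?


P(A)×P(B) = 39/100
P(A∩B) = 39/100
Equal ✓ → Independent

Yes, independent


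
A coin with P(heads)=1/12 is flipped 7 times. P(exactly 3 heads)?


Binomial: P(X=3) = C(7,3)×p^3×(1-p)^4
= 35 × 1/1728 × 14641/20736 = 512435/35831808

P(X=3) = 512435/35831808 ≈ 1.43%


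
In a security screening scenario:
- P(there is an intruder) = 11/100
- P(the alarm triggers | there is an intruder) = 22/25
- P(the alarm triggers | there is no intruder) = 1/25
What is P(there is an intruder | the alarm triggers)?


Using Bayes' theorem:
P(A|B) = P(B|A)·P(A) / P(B)

P(the alarm triggers) = 22/25 × 11/100 + 1/25 × 89/100
= 121/1250 + 89/2500 = 331/2500

P(there is an intruder|the alarm triggers) = (121/1250) / (331/2500) = 242/331

P(there is an intruder|the alarm triggers) = 242/331 ≈ 73.11%


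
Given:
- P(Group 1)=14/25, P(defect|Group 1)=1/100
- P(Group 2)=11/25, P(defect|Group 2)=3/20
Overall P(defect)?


P(B) = Σ P(B|Aᵢ)×P(Aᵢ)
  1/100×14/25 = 7/1250
  3/20×11/25 = 33/500
Sum = 179/2500

P(defect) = 179/2500 ≈ 7.16%


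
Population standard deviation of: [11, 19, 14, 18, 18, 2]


Mean = 82/6 = 41/3
  (11-41/3)²=64/9
  (19-41/3)²=256/9
  (14-41/3)²=1/9
  (18-41/3)²=169/9
  (18-41/3)²=169/9
  (2-41/3)²=1225/9
Σ(x-μ)² = 628/3
σ² = (628/3)/6 = 314/9

σ = √(314/9) ≈ 5.9067


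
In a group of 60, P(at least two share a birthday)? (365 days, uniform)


P(all different) = Π(365-i)/365 for i=0..59
= 0.005877
P(match) = 1 - 0.005877 = 0.994123

P ≈ 0.9941 ≈ 99.41%


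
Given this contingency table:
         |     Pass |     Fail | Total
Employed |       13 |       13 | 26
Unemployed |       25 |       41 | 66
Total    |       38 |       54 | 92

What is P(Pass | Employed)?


P(Pass | Employed) = 13/(13+13) = 13/26 = 1/2

P(Pass|Employed) = 1/2 ≈ 50.00%


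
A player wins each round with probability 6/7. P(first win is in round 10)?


Geometric: P(X=10) = (1-p)^(k-1)×p = (1/7)^9×6/7 = 6/282475249

P(X=10) = 6/282475249 ≈ 0.00%


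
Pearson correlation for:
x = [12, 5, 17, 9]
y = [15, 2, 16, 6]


n=4, Σx=43, Σy=39, Σxy=516, Σx²=539, Σy²=521
r = (4×516 - 43×39)/√((4×539 - 43²)(4×521 - 39²))
= 387/√(307×563) = 387/√172841 ≈ 387/415.7415 ≈ 0.9309

r ≈ 0.9309


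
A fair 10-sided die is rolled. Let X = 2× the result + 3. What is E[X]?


E[die] = (1+10)/2 = 11/2
E[X] = 2×11/2 + 3 = 14

E[X] = 14


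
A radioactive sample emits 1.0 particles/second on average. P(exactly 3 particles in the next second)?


Poisson(λ=1.0): P(X=3) = e^(-λ)×λ^k/k!
= e^(-1.0) × 1.0^3 / 3!
≈ 0.3678794412 × 1 / 6 ≈ 0.061313

P(X=3) ≈ 0.061313 ≈ 6.13%


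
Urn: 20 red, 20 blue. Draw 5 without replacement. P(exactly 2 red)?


Hypergeometric: C(20,2)×C(20,3)/C(40,5)
= 190×1140/658008 = 475/1443

P(X=2) = 475/1443 ≈ 32.92%


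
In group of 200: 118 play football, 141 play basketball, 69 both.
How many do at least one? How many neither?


|A∪B| = 118+141-69 = 190
Neither = 200-190 = 10

At least one: 190; Neither: 10


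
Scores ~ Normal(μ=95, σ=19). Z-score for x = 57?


z = (x - μ)/σ = (57 - 95)/19 = -2.0

z = -2.0


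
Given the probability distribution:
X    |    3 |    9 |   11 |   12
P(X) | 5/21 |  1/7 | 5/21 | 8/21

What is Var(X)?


E[X] = 193/21
E[X²] = 2045/21
Var(X) = E[X²] - (E[X])² = 2045/21 - 37249/441 = 5696/441

Var(X) = 5696/441 ≈ 12.9161


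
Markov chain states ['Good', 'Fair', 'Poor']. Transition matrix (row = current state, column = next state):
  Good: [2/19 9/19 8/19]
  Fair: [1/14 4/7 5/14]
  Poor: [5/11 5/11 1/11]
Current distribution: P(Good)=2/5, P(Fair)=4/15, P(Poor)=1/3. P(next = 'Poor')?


P(next=Poor) = Σᵢ P(now=i)×P(i→Poor)
= 2/5×8/19 + 4/15×5/14 + 1/3×1/11
= 16/95 + 2/21 + 1/33 = 6451/21945

P = 6451/21945 ≈ 0.2940


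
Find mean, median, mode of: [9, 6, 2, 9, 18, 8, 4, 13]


Sorted: [2, 4, 6, 8, 9, 9, 13, 18]
Mean = 69/8
Median = 17/2
Freq: {9: 2, 6: 1, 2: 1, 18: 1, 8: 1, 4: 1, 13: 1}
Mode: [9]

Mean=69/8, Median=17/2, Mode=9


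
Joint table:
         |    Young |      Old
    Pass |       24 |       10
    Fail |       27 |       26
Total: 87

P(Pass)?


P(Pass) = (24+10)/87 = 34/87

P(Pass) = 34/87 ≈ 39.08%


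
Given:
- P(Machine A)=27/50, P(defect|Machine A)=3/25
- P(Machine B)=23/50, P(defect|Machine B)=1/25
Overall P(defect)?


P(B) = Σ P(B|Aᵢ)×P(Aᵢ)
  3/25×27/50 = 81/1250
  1/25×23/50 = 23/1250
Sum = 52/625

P(defect) = 52/625 ≈ 8.32%


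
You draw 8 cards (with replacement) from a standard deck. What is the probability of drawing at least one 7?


P(not a 7) = 48/52 = 12/13
P(none in 8 draws) = (12/13)^8 = 429981696/815730721
P(≥1 7) = 1 - 429981696/815730721 = 385749025/815730721

P = 385749025/815730721 ≈ 47.29%


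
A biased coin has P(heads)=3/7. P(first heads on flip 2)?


Geometric: P(X=2) = (1-p)^(k-1)×p = (4/7)^1×3/7 = 12/49

P(X=2) = 12/49 ≈ 24.49%


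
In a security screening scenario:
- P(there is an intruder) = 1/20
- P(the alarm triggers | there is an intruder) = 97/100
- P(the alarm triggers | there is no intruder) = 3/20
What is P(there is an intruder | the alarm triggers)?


Using Bayes' theorem:
P(A|B) = P(B|A)·P(A) / P(B)

P(the alarm triggers) = 97/100 × 1/20 + 3/20 × 19/20
= 97/2000 + 57/400 = 191/1000

P(there is an intruder|the alarm triggers) = (97/2000) / (191/1000) = 97/382

P(there is an intruder|the alarm triggers) = 97/382 ≈ 25.39%


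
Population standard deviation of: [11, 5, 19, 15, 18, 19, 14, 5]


Mean = 106/8 = 53/4
  (11-53/4)²=81/16
  (5-53/4)²=1089/16
  (19-53/4)²=529/16
  (15-53/4)²=49/16
  (18-53/4)²=361/16
  (19-53/4)²=529/16
  (14-53/4)²=9/16
  (5-53/4)²=1089/16
Σ(x-μ)² = 467/2
σ² = (467/2)/8 = 467/16

σ = √(467/16) ≈ 5.4025


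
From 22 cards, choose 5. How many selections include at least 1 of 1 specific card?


Complement: C(22,5) - C(21,5) = 26334 - 20349 = 5985

5985


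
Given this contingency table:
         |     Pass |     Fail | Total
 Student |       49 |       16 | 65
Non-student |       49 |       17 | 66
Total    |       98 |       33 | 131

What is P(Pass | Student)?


P(Pass | Student) = 49/(49+16) = 49/65

P(Pass|Student) = 49/65 ≈ 75.38%


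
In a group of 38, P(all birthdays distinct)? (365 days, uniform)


P(all different) = Π(365-i)/365 for i=0..37
= (365/365)×(364/365)×...×(328/365)
= 0.135932

P ≈ 0.1359 ≈ 13.59%


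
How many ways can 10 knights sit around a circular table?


Circular arrangements of 10 distinct objects: fix one position to break rotational symmetry.
(n-1)! = 9! = 362880

362880


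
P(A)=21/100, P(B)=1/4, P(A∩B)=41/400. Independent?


P(A)×P(B) = 21/400
P(A∩B) = 41/400
Not equal → NOT independent

No, not independent


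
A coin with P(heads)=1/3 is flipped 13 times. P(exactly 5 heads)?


Binomial: P(X=5) = C(13,5)×p^5×(1-p)^8
= 1287 × 1/243 × 256/6561 = 36608/177147

P(X=5) = 36608/177147 ≈ 20.67%


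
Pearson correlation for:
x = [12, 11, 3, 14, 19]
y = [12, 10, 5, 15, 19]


n=5, Σx=59, Σy=61, Σxy=840, Σx²=831, Σy²=855
r = (5×840 - 59×61)/√((5×831 - 59²)(5×855 - 61²))
= 601/√(674×554) = 601/√373396 ≈ 601/611.0614 ≈ 0.9835

r ≈ 0.9835


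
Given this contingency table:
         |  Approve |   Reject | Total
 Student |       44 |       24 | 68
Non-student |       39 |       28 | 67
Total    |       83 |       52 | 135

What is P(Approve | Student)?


P(Approve | Student) = 44/(44+24) = 44/68 = 11/17

P(Approve|Student) = 11/17 ≈ 64.71%


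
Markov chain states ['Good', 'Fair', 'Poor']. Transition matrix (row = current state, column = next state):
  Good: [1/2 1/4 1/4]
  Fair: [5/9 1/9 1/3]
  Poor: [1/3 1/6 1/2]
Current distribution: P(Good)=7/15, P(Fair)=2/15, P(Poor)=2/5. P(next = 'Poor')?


P(next=Poor) = Σᵢ P(now=i)×P(i→Poor)
= 7/15×1/4 + 2/15×1/3 + 2/5×1/2
= 7/60 + 2/45 + 1/5 = 13/36

P = 13/36 ≈ 0.3611


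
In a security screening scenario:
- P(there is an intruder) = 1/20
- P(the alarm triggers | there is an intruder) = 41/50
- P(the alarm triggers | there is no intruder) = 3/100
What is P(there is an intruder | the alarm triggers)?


Using Bayes' theorem:
P(A|B) = P(B|A)·P(A) / P(B)

P(the alarm triggers) = 41/50 × 1/20 + 3/100 × 19/20
= 41/1000 + 57/2000 = 139/2000

P(there is an intruder|the alarm triggers) = (41/1000) / (139/2000) = 82/139

P(there is an intruder|the alarm triggers) = 82/139 ≈ 58.99%


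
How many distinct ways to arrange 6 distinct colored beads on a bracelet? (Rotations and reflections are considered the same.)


Free circular arrangements: rotations and reflections both identified.
(n-1)!/2 = 5!/2 = 120/2 = 60

60


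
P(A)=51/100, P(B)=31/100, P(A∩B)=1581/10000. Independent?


P(A)×P(B) = 1581/10000
P(A∩B) = 1581/10000
Equal ✓ → Independent

Yes, independent


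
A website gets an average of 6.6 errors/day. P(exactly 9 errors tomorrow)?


Poisson(λ=6.6): P(X=9) = e^(-λ)×λ^k/k!
= e^(-6.6) × 6.6^9 / 9!
≈ 0.001360368038 × 23762680.0138 / 362880 ≈ 0.089082

P(X=9) ≈ 0.089082 ≈ 8.91%


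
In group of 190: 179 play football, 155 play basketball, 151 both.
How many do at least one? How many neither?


|A∪B| = 179+155-151 = 183
Neither = 190-183 = 7

At least one: 183; Neither: 7


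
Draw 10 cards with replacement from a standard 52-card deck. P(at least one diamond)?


P(not a diamond) = 39/52 = 3/4
P(none in 10 draws) = (3/4)^10 = 59049/1048576
P(≥1 diamond) = 1 - 59049/1048576 = 989527/1048576

P = 989527/1048576 ≈ 94.37%


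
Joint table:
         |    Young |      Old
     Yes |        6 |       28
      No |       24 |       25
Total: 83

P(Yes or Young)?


P(Yes∨Young) = P(Yes) + P(Young) - P(Yes∧Young)
= (34 + 30 - 6)/83 = 58/83

P = 58/83 ≈ 69.88%


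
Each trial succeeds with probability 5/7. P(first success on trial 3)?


Geometric: P(X=3) = (1-p)^(k-1)×p = (2/7)^2×5/7 = 20/343

P(X=3) = 20/343 ≈ 5.83%


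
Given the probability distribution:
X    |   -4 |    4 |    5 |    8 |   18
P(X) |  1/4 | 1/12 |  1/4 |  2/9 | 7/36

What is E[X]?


E[X] = Σ x·P(X=x)
= (-4)×(1/4) + (4)×(1/12) + (5)×(1/4) + (8)×(2/9) + (18)×(7/36)
= 211/36

E[X] = 211/36


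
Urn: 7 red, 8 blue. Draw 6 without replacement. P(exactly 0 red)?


Hypergeometric: C(7,0)×C(8,6)/C(15,6)
= 1×28/5005 = 4/715

P(X=0) = 4/715 ≈ 0.56%


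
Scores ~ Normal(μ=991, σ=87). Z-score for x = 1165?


z = (x - μ)/σ = (1165 - 991)/87 = 2.0

z = 2.0


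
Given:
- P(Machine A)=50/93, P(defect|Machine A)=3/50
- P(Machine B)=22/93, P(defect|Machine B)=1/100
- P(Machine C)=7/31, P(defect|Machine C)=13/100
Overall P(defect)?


P(B) = Σ P(B|Aᵢ)×P(Aᵢ)
  3/50×50/93 = 1/31
  1/100×22/93 = 11/4650
  13/100×7/31 = 91/3100
Sum = 119/1860

P(defect) = 119/1860 ≈ 6.40%


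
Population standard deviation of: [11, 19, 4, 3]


Mean = 37/4
  (11-37/4)²=49/16
  (19-37/4)²=1521/16
  (4-37/4)²=441/16
  (3-37/4)²=625/16
Σ(x-μ)² = 659/4
σ² = (659/4)/4 = 659/16

σ = √(659/16) ≈ 6.4177


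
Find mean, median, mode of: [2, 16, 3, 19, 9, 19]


Sorted: [2, 3, 9, 16, 19, 19]
Mean = 68/6 = 34/3
Median = 25/2
Freq: {2: 1, 16: 1, 3: 1, 19: 2, 9: 1}
Mode: [19]

Mean=34/3, Median=25/2, Mode=19


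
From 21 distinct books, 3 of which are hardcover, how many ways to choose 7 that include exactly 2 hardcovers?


Choose 2 of the 3 hardcovers and 5 of the other 18 books:
C(3,2)×C(18,5) = 3×8568 = 25704

25704


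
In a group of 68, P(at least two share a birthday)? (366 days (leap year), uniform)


P(all different) = Π(366-i)/366 for i=0..67
= 0.001299
P(match) = 1 - 0.001299 = 0.998701

P ≈ 0.9987 ≈ 99.87%


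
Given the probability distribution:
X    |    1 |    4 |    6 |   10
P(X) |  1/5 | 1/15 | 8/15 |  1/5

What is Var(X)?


E[X] = 17/3
E[X²] = 607/15
Var(X) = E[X²] - (E[X])² = 607/15 - 289/9 = 376/45

Var(X) = 376/45 ≈ 8.3556


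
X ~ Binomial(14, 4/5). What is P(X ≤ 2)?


P(X ≤ 2) = Σ P(X=i) for i=0..2
P(X=0) = 1/6103515625
P(X=1) = 56/6103515625
P(X=2) = 1456/6103515625
Sum = 1513/6103515625

P(X ≤ 2) = 1513/6103515625 ≈ 0.00%


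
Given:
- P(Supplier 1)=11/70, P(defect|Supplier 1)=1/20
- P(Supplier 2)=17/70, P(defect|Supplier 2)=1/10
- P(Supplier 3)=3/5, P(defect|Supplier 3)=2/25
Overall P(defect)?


P(B) = Σ P(B|Aᵢ)×P(Aᵢ)
  1/20×11/70 = 11/1400
  1/10×17/70 = 17/700
  2/25×3/5 = 6/125
Sum = 561/7000

P(defect) = 561/7000 ≈ 8.01%


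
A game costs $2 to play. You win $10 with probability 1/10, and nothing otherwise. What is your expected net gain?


E[gain] = (10-2)×1/10 + (-2)×9/10
= 4/5 - 9/5 = -1

Expected net gain = $-1 ≈ $-1.00


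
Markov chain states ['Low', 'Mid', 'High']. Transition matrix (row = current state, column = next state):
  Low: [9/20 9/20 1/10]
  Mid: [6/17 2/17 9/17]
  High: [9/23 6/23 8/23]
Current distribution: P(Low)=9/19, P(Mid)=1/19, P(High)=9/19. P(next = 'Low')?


P(next=Low) = Σᵢ P(now=i)×P(i→Low)
= 9/19×9/20 + 1/19×6/17 + 9/19×9/23
= 81/380 + 6/323 + 81/437 = 61971/148580

P = 61971/148580 ≈ 0.4171


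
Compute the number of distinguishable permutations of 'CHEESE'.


Letters: 6, freq: {'C': 1, 'H': 1, 'E': 3, 'S': 1}
6!/(1!×1!×3!×1!) = 720/6 = 120

120


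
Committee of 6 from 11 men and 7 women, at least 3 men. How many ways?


Count by #men:
  3M,3W: C(11,3)×C(7,3)=5775
  4M,2W: C(11,4)×C(7,2)=6930
  5M,1W: C(11,5)×C(7,1)=3234
  6M,0W: C(11,6)×C(7,0)=462
Total = 16401

16401


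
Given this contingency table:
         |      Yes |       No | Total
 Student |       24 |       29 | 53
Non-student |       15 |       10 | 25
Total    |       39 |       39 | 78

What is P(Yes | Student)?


P(Yes | Student) = 24/(24+29) = 24/53

P(Yes|Student) = 24/53 ≈ 45.28%


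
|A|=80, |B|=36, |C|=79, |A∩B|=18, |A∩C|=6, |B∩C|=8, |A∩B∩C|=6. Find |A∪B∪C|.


|A∪B∪C| = 80+36+79-18-6-8+6 = 169

|A∪B∪C| = 169


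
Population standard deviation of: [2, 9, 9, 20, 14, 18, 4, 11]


Mean = 87/8
  (2-87/8)²=5041/64
  (9-87/8)²=225/64
  (9-87/8)²=225/64
  (20-87/8)²=5329/64
  (14-87/8)²=625/64
  (18-87/8)²=3249/64
  (4-87/8)²=3025/64
  (11-87/8)²=1/64
Σ(x-μ)² = 2215/8
σ² = (2215/8)/8 = 2215/64

σ = √(2215/64) ≈ 5.8830


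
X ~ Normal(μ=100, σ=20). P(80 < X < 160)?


z₁=(80-100)/20=-1.0, z₂=(160-100)/20=3.0
P = Φ(3.0) - Φ(-1.0) = 0.998650 - 0.158655 = 0.839995 ≈ 0.8400

P(80 < X < 160) ≈ 0.8400


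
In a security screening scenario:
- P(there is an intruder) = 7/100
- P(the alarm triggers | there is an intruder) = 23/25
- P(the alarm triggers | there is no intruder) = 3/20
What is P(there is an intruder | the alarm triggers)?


Using Bayes' theorem:
P(A|B) = P(B|A)·P(A) / P(B)

P(the alarm triggers) = 23/25 × 7/100 + 3/20 × 93/100
= 161/2500 + 279/2000 = 2039/10000

P(there is an intruder|the alarm triggers) = (161/2500) / (2039/10000) = 644/2039

P(there is an intruder|the alarm triggers) = 644/2039 ≈ 31.58%


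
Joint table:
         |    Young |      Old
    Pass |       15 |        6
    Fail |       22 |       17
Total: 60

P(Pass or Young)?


P(Pass∨Young) = P(Pass) + P(Young) - P(Pass∧Young)
= (21 + 37 - 15)/60 = 43/60

P = 43/60 ≈ 71.67%


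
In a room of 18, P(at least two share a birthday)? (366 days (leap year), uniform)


P(all different) = Π(366-i)/366 for i=0..17
= 0.653862
P(match) = 1 - 0.653862 = 0.346138

P ≈ 0.3461 ≈ 34.61%


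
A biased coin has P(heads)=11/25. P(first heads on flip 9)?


Geometric: P(X=9) = (1-p)^(k-1)×p = (14/25)^8×11/25 = 16233679616/3814697265625

P(X=9) = 16233679616/3814697265625 ≈ 0.43%


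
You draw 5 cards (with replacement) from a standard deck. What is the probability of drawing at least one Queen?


P(not a Queen) = 48/52 = 12/13
P(none in 5 draws) = (12/13)^5 = 248832/371293
P(≥1 Queen) = 1 - 248832/371293 = 122461/371293

P = 122461/371293 ≈ 32.98%


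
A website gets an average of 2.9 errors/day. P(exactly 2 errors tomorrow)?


Poisson(λ=2.9): P(X=2) = e^(-λ)×λ^k/k!
= e^(-2.9) × 2.9^2 / 2!
≈ 0.05502322006 × 8.41 / 2 ≈ 0.231373

P(X=2) ≈ 0.231373 ≈ 23.14%


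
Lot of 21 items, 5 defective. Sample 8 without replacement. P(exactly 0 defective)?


Hypergeometric: C(5,0)×C(16,8)/C(21,8)
= 1×12870/203490 = 143/2261

P(X=0) = 143/2261 ≈ 6.32%
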